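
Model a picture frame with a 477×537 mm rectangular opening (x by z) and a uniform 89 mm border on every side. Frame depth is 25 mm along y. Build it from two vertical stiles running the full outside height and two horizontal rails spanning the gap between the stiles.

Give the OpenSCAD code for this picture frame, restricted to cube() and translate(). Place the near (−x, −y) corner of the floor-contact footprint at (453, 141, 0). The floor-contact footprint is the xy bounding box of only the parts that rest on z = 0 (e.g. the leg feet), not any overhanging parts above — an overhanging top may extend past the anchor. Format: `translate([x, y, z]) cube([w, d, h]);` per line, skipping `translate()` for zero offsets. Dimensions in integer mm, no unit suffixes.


translate([453, 141, 0]) cube([89, 25, 715]);
translate([1019, 141, 0]) cube([89, 25, 715]);
translate([542, 141, 0]) cube([477, 25, 89]);
translate([542, 141, 626]) cube([477, 25, 89]);


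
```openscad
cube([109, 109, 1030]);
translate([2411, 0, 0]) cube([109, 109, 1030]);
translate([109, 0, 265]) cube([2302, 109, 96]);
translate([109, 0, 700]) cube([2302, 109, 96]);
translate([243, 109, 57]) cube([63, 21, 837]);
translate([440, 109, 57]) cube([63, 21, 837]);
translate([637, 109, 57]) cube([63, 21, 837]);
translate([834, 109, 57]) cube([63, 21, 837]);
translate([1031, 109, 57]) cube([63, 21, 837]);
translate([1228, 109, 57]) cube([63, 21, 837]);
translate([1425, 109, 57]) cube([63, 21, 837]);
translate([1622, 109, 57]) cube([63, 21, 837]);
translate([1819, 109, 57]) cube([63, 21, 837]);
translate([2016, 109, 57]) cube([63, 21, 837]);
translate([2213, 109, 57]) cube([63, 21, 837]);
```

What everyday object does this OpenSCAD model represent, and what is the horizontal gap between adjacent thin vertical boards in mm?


A fence section. The picket gap is 134 mm.

Two posts, two rails, 11 pickets — a fence section. Span 2302 mm holds 11 pickets of 63 mm with 12 equal gaps: ⌊(2302 − 11·63) / 12⌋ = 134 mm.


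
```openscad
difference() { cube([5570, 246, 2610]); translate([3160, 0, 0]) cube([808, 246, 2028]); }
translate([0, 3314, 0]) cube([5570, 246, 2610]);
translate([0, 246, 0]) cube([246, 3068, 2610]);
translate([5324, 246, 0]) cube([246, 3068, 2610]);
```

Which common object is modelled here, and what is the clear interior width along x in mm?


A single room. The interior width is 5078 mm.

Four walls enclosing a rectangle with a door in the front wall — a room. Outside width 5570 minus two 246 mm walls gives 5078 mm.


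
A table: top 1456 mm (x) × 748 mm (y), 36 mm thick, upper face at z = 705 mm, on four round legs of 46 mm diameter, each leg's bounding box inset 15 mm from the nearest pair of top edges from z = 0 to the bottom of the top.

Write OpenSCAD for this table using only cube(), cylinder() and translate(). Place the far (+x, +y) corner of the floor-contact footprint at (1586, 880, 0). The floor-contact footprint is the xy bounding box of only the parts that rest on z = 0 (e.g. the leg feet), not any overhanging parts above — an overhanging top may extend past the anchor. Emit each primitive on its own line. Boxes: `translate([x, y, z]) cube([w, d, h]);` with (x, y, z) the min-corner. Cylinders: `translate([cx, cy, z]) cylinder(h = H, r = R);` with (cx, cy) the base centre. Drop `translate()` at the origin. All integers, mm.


translate([145, 147, 669]) cube([1456, 748, 36]);
translate([183, 185, 0]) cylinder(h = 669, r = 23);
translate([1563, 185, 0]) cylinder(h = 669, r = 23);
translate([183, 857, 0]) cylinder(h = 669, r = 23);
translate([1563, 857, 0]) cylinder(h = 669, r = 23);


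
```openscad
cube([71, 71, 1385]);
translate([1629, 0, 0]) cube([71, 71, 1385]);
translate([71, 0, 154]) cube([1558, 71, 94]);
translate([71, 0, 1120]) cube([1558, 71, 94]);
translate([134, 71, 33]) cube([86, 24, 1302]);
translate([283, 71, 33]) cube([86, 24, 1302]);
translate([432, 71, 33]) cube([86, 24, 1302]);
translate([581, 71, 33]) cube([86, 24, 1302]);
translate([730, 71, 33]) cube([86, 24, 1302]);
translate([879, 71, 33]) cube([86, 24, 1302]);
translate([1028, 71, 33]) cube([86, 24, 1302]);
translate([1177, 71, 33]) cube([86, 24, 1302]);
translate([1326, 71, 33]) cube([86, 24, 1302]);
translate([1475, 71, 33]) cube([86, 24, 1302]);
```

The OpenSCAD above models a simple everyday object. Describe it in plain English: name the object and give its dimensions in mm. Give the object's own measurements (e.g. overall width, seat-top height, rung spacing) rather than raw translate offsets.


A fence section. Two 71×71 mm posts, 1385 mm tall, stand on the floor with a clear span of 1558 mm between their inner faces. Two horizontal rails of 71×94 mm section span the gap between the posts with their undersides at z = 154 mm and z = 1120 mm, flush with the posts' −y face. 10 pickets, each 86 mm wide, 24 mm thick and 1302 mm tall, are fixed to the +y face of the rails with their bottoms at z = 33 mm, spaced across the span with a 63 mm gap after the −x post and between neighbouring pickets, with 68 mm left before the +x post.


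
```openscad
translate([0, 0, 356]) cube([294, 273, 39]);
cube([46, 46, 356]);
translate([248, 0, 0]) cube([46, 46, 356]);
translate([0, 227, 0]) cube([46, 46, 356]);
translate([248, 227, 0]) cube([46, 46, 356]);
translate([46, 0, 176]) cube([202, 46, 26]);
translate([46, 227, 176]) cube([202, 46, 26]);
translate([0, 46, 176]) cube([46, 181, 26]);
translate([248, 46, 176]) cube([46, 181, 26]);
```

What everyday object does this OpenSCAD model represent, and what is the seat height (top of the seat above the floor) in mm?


A stool. The seat height is 395 mm.

A 294×273×39 slab at z = 356 on four corner posts — a stool. The seat top is 356 + 39 = 395 mm.


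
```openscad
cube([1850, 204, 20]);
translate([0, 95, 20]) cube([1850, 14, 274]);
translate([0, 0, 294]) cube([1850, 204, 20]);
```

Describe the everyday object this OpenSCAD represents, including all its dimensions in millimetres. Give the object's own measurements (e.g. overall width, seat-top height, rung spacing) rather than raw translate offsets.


An I-beam lying along x, 1850 mm long. Overall section height 314 mm. Two flanges 204 mm wide (y) and 20 mm thick, one on the floor and one at the top; a web 14 mm thick runs between them, centred on the flange width.


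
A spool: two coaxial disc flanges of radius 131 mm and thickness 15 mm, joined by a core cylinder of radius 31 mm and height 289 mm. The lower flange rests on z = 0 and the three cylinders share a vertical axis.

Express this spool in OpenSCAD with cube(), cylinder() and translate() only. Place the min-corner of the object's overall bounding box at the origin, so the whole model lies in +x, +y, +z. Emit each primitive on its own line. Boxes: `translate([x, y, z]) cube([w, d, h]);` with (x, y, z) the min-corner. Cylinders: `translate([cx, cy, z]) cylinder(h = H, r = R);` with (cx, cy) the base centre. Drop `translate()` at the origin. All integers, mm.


translate([131, 131, 0]) cylinder(h = 15, r = 131);
translate([131, 131, 15]) cylinder(h = 289, r = 31);
translate([131, 131, 304]) cylinder(h = 15, r = 131);


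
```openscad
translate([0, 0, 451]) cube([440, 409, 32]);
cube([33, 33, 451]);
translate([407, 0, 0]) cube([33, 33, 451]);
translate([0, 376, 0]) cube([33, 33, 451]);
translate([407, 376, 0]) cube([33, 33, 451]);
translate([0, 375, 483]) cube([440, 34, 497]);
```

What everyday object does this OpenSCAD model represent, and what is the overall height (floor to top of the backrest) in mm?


A chair. The overall height is 980 mm.

A slab on four corner posts with a tall panel at the back — a chair. The seat slab sits at z = 451 with thickness 32, and the 497 mm backrest starts at the seat top, so the overall height is 451 + 32 + 497 = 980 mm.


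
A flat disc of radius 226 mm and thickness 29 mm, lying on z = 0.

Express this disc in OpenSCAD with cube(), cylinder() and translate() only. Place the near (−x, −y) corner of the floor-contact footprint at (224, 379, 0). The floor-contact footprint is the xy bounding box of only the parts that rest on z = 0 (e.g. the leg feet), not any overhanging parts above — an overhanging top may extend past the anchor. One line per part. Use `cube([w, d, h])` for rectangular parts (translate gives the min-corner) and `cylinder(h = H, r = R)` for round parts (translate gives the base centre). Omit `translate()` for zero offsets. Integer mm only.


translate([450, 605, 0]) cylinder(h = 29, r = 226);


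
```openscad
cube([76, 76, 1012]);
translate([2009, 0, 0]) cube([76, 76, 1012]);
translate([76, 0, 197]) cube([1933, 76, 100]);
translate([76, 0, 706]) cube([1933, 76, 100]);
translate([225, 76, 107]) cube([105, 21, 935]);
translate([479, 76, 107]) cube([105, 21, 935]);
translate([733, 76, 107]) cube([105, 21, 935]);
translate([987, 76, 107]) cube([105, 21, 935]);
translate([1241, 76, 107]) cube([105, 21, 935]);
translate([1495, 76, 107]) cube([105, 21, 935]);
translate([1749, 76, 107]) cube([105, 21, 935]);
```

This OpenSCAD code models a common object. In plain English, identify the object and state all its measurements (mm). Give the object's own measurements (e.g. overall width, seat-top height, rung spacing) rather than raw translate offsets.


A fence section. Two 76×76 mm posts, 1012 mm tall, stand on the floor with a clear span of 1933 mm between their inner faces. Two horizontal rails of 76×100 mm section span the gap between the posts with their undersides at z = 197 mm and z = 706 mm, flush with the posts' −y face. 7 pickets, each 105 mm wide, 21 mm thick and 935 mm tall, are fixed to the +y face of the rails with their bottoms at z = 107 mm, spaced across the span with a 149 mm gap after the −x post and between neighbouring pickets, with 155 mm left before the +x post.


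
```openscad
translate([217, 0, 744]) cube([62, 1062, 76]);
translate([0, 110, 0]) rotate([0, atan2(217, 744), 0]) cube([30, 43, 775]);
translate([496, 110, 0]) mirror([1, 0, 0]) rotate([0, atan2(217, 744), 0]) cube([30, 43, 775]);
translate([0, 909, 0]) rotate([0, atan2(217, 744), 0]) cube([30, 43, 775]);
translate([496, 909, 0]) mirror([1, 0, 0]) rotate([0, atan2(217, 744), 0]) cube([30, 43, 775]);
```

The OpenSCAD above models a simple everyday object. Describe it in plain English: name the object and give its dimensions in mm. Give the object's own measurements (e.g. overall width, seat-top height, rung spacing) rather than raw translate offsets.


A sawhorse. A 62×1062×76 mm beam (x, y, z) sits on two A-frame leg pairs. Each pair is two raked legs of 30×43 mm section (43 mm along y) splaying symmetrically in x. Each leg rises 744 mm vertically over 217 mm of horizontal reach and is 775 mm long along its own axis. Every leg's outer bottom edge rests on the floor and its outer top edge meets a bottom edge of the beam — the left legs (tilting toward +x) meet the beam's −x bottom edge, the right legs (their mirror images, tilting toward −x) meet its +x bottom edge — so the leg tops tuck under the beam, the beam's underside is 744 mm above the floor, and the feet are 496 mm apart outside-to-outside with the beam centred between them. The two leg pairs are set in 110 mm from either end of the beam.


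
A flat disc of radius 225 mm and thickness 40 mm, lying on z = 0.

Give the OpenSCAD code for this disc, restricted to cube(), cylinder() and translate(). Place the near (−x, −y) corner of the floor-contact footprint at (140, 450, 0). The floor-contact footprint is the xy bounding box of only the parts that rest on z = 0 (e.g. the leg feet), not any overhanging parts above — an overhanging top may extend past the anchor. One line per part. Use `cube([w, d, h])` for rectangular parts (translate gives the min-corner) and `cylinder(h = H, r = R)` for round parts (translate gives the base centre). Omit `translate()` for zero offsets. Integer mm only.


translate([365, 675, 0]) cylinder(h = 40, r = 225);


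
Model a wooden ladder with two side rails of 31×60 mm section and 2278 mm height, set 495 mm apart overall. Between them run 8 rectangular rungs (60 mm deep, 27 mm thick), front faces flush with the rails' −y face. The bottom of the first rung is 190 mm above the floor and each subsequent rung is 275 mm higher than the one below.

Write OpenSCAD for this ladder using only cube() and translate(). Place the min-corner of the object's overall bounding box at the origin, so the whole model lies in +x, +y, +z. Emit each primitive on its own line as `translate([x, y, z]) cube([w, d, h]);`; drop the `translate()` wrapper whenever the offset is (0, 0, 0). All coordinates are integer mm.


cube([31, 60, 2278]);
translate([464, 0, 0]) cube([31, 60, 2278]);
translate([31, 0, 190]) cube([433, 60, 27]);
translate([31, 0, 465]) cube([433, 60, 27]);
translate([31, 0, 740]) cube([433, 60, 27]);
translate([31, 0, 1015]) cube([433, 60, 27]);
translate([31, 0, 1290]) cube([433, 60, 27]);
translate([31, 0, 1565]) cube([433, 60, 27]);
translate([31, 0, 1840]) cube([433, 60, 27]);
translate([31, 0, 2115]) cube([433, 60, 27]);


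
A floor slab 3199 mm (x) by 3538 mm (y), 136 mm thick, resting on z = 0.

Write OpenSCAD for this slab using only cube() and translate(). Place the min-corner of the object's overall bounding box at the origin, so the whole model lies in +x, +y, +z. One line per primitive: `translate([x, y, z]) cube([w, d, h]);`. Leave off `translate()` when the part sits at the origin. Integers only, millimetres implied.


cube([3199, 3538, 136]);


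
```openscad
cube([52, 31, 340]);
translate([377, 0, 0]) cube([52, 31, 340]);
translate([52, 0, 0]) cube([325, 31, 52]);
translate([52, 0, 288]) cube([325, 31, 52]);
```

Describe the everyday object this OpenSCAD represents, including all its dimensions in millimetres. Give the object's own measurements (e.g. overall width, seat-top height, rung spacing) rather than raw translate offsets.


A rectangular picture frame lying in the x–z plane (depth along y). The opening is 325 mm wide (x) by 236 mm tall (z), surrounded by a border 52 mm wide on all four sides. The frame is 31 mm deep and is made of two full-height vertical stiles with two horizontal rails fitted between them.


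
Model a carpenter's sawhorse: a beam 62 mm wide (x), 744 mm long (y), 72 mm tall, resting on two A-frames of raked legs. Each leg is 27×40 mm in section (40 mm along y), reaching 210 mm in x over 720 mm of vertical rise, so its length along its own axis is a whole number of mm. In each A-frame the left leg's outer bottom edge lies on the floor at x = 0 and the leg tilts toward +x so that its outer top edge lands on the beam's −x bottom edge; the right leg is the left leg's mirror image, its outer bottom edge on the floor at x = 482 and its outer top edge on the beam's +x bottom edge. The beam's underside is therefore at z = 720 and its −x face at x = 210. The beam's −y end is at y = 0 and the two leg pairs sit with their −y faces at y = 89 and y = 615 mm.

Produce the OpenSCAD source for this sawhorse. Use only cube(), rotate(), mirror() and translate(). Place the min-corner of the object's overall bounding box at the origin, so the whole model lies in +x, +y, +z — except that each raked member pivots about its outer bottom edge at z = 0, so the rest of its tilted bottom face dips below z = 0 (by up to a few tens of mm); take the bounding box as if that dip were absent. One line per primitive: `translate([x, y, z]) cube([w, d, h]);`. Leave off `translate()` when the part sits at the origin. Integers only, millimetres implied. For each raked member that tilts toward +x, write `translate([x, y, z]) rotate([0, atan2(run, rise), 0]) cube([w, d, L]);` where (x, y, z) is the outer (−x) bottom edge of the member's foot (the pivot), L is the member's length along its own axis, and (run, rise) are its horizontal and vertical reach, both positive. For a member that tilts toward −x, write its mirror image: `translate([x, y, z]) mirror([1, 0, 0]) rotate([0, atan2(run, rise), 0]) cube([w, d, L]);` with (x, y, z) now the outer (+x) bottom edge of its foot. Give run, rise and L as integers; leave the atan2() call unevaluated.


translate([210, 0, 720]) cube([62, 744, 72]);
translate([0, 89, 0]) rotate([0, atan2(210, 720), 0]) cube([27, 40, 750]);
translate([482, 89, 0]) mirror([1, 0, 0]) rotate([0, atan2(210, 720), 0]) cube([27, 40, 750]);
translate([0, 615, 0]) rotate([0, atan2(210, 720), 0]) cube([27, 40, 750]);
translate([482, 615, 0]) mirror([1, 0, 0]) rotate([0, atan2(210, 720), 0]) cube([27, 40, 750]);


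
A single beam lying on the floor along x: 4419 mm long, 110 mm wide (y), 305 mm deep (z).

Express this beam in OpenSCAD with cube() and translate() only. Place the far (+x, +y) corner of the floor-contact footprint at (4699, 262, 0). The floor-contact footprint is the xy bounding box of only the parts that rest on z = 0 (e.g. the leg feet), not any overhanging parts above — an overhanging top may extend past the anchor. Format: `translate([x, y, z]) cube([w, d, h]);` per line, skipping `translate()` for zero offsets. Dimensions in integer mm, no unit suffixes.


translate([280, 152, 0]) cube([4419, 110, 305]);


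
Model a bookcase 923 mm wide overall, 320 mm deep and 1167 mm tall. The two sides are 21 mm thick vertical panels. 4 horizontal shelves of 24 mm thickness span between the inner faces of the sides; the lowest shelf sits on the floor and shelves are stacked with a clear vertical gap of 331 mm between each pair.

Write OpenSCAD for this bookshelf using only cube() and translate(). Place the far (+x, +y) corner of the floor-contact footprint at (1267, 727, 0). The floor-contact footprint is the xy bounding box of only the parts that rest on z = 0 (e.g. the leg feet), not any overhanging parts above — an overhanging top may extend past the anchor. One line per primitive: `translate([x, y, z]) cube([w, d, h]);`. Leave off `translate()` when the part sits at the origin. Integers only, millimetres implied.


translate([344, 407, 0]) cube([21, 320, 1167]);
translate([1246, 407, 0]) cube([21, 320, 1167]);
translate([365, 407, 0]) cube([881, 320, 24]);
translate([365, 407, 355]) cube([881, 320, 24]);
translate([365, 407, 710]) cube([881, 320, 24]);
translate([365, 407, 1065]) cube([881, 320, 24]);


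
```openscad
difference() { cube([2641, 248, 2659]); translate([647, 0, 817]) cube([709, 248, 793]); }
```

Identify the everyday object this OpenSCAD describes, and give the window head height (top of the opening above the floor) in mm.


A wall with a window opening. The window head height is 1610 mm.

A wall with a rectangular opening subtracted — a window. Sill at z = 817, opening 793 mm tall, so the head is at 817 + 793 = 1610 mm.


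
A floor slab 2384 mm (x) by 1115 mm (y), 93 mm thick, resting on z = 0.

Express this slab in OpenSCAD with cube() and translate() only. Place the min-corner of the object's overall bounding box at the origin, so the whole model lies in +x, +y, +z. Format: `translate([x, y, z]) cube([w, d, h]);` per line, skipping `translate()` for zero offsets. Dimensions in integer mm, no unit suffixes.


cube([2384, 1115, 93]);


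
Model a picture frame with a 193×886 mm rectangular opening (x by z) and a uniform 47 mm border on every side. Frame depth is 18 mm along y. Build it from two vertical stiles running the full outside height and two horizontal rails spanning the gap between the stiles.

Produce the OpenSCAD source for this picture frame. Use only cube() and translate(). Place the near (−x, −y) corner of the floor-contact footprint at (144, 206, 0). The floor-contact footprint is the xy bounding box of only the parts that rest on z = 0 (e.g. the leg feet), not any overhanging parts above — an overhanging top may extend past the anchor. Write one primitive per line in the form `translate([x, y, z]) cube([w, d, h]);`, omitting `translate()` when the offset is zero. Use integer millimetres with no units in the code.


translate([144, 206, 0]) cube([47, 18, 980]);
translate([384, 206, 0]) cube([47, 18, 980]);
translate([191, 206, 0]) cube([193, 18, 47]);
translate([191, 206, 933]) cube([193, 18, 47]);


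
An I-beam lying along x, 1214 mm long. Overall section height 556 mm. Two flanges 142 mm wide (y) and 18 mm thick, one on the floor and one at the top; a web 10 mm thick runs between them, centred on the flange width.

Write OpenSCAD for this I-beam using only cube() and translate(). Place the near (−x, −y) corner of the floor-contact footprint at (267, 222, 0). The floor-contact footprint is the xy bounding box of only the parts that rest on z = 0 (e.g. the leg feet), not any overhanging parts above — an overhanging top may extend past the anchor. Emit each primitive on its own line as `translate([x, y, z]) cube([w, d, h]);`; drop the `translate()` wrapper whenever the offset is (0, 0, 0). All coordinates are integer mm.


translate([267, 222, 0]) cube([1214, 142, 18]);
translate([267, 288, 18]) cube([1214, 10, 520]);
translate([267, 222, 538]) cube([1214, 142, 18]);


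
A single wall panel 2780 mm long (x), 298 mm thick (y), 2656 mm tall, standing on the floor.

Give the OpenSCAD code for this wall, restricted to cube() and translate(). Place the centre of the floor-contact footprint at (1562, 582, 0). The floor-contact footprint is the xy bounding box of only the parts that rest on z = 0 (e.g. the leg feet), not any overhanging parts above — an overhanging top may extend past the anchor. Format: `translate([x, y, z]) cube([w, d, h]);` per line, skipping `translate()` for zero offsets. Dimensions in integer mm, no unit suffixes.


translate([172, 433, 0]) cube([2780, 298, 2656]);


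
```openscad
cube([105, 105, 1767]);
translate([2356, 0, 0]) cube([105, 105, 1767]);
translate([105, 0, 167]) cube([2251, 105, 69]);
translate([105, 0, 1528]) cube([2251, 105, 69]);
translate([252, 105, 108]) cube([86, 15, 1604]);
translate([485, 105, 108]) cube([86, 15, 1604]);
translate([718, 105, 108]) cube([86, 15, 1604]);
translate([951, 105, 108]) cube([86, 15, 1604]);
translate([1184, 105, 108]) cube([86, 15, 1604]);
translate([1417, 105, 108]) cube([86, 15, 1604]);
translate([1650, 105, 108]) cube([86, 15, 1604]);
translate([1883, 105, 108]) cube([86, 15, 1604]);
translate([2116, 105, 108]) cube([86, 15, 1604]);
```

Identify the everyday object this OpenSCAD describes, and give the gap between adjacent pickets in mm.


A fence section. The picket gap is 147 mm.

Two posts, two rails, 9 pickets — a fence section. Span 2251 mm holds 9 pickets of 86 mm with 10 equal gaps: ⌊(2251 − 9·86) / 10⌋ = 147 mm.


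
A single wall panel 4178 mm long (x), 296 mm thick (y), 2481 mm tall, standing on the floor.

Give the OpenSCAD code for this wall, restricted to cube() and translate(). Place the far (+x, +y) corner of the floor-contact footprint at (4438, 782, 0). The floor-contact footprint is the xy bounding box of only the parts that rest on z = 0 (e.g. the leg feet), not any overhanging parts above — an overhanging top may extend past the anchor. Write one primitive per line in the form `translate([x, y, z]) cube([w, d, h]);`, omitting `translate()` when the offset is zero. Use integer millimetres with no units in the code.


translate([260, 486, 0]) cube([4178, 296, 2481]);


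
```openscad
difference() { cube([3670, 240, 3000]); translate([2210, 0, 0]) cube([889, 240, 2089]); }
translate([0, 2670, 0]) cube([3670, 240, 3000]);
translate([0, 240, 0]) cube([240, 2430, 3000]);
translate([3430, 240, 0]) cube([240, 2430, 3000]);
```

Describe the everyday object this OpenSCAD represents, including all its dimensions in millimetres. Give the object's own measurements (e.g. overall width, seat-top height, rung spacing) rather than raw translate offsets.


A single room: four walls, each 3000 mm tall and 240 mm thick, enclosing an outside footprint 3670×2910 mm (x × y), no floor or roof. The front and back walls (−y and +y sides) run the full x-width; the side walls fit between their inner faces. A door opening 889 mm wide and 2089 mm tall is cut through the front wall from the floor up, its −x edge 2210 mm from the wall's −x end.


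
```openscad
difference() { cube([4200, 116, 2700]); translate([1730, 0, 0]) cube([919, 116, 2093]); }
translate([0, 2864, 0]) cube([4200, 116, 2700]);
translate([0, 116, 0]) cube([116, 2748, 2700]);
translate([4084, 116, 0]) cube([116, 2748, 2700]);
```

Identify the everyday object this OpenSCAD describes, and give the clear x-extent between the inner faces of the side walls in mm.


A single room. The interior width is 3968 mm.

Four walls enclosing a rectangle with a door in the front wall — a room. Outside width 4200 minus two 116 mm walls gives 3968 mm.


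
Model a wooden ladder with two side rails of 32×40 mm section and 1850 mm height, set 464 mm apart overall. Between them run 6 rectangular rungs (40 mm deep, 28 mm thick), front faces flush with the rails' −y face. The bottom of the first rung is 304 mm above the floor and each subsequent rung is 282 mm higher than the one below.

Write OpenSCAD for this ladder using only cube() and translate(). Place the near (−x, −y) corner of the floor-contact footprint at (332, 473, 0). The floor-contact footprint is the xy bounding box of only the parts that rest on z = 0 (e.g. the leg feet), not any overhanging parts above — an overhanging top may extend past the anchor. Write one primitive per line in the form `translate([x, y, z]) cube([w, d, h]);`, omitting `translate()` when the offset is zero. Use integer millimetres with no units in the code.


// rung span = 464 - 2*32 = 400
// rung[k] z = 304 + k*282
translate([332, 473, 0]) cube([32, 40, 1850]);
translate([764, 473, 0]) cube([32, 40, 1850]);
translate([364, 473, 304]) cube([400, 40, 28]);
translate([364, 473, 586]) cube([400, 40, 28]);
translate([364, 473, 868]) cube([400, 40, 28]);
translate([364, 473, 1150]) cube([400, 40, 28]);
translate([364, 473, 1432]) cube([400, 40, 28]);
translate([364, 473, 1714]) cube([400, 40, 28]);


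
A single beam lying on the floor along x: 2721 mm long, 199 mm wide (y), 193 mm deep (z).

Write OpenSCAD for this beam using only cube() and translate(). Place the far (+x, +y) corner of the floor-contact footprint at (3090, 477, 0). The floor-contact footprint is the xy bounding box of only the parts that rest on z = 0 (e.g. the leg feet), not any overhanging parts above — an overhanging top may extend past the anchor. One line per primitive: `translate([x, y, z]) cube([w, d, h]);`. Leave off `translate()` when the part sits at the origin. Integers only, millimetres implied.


translate([369, 278, 0]) cube([2721, 199, 193]);


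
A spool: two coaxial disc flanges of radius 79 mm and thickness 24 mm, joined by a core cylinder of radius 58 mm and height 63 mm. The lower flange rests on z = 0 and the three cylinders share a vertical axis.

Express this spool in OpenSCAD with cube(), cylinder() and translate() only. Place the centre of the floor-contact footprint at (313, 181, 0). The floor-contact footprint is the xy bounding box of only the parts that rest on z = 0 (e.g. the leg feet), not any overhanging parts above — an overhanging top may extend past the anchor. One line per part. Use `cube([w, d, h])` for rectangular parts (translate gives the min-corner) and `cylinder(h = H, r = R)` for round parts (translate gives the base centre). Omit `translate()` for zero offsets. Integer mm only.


translate([313, 181, 0]) cylinder(h = 24, r = 79);
translate([313, 181, 24]) cylinder(h = 63, r = 58);
translate([313, 181, 87]) cylinder(h = 24, r = 79);


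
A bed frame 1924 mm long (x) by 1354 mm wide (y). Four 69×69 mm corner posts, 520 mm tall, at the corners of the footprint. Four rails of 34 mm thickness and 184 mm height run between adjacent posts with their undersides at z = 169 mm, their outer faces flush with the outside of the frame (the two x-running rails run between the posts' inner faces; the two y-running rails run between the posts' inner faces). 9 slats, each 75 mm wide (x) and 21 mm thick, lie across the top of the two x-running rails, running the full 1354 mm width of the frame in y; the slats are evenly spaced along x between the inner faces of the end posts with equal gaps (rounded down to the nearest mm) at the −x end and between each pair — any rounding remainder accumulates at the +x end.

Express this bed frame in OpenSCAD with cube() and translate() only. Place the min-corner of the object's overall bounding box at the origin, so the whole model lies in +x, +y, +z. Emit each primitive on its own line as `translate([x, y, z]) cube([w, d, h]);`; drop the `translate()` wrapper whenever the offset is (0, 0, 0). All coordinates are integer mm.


cube([69, 69, 520]);
translate([0, 1285, 0]) cube([69, 69, 520]);
translate([1855, 0, 0]) cube([69, 69, 520]);
translate([1855, 1285, 0]) cube([69, 69, 520]);
translate([69, 0, 169]) cube([1786, 34, 184]);
translate([69, 1320, 169]) cube([1786, 34, 184]);
translate([0, 69, 169]) cube([34, 1216, 184]);
translate([1890, 69, 169]) cube([34, 1216, 184]);
translate([180, 0, 353]) cube([75, 1354, 21]);
translate([366, 0, 353]) cube([75, 1354, 21]);
translate([552, 0, 353]) cube([75, 1354, 21]);
translate([738, 0, 353]) cube([75, 1354, 21]);
translate([924, 0, 353]) cube([75, 1354, 21]);
translate([1110, 0, 353]) cube([75, 1354, 21]);
translate([1296, 0, 353]) cube([75, 1354, 21]);
translate([1482, 0, 353]) cube([75, 1354, 21]);
translate([1668, 0, 353]) cube([75, 1354, 21]);


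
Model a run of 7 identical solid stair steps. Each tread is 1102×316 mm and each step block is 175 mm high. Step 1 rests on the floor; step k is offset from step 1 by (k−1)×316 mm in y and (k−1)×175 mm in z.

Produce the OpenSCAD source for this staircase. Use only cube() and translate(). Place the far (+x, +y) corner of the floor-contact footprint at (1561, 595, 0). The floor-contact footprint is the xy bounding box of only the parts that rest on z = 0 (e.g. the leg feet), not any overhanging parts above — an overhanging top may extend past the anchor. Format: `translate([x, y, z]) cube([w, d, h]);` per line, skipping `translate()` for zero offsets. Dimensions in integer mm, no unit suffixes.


translate([459, 279, 0]) cube([1102, 316, 175]);
translate([459, 595, 175]) cube([1102, 316, 175]);
translate([459, 911, 350]) cube([1102, 316, 175]);
translate([459, 1227, 525]) cube([1102, 316, 175]);
translate([459, 1543, 700]) cube([1102, 316, 175]);
translate([459, 1859, 875]) cube([1102, 316, 175]);
translate([459, 2175, 1050]) cube([1102, 316, 175]);


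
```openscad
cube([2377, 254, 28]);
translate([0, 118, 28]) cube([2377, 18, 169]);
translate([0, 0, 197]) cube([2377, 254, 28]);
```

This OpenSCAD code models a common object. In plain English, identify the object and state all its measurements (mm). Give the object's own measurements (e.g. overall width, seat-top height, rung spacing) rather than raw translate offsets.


An I-beam lying along x, 2377 mm long. Overall section height 225 mm. Two flanges 254 mm wide (y) and 28 mm thick, one on the floor and one at the top; a web 18 mm thick runs between them, centred on the flange width.


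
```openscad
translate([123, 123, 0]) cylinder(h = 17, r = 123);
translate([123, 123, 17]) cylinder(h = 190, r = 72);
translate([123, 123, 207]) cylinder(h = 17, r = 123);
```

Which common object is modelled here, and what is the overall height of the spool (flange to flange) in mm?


A spool. The overall height is 224 mm.

Three coaxial cylinders, large–small–large — a spool. Two 17 mm flanges and a 190 mm core give 17 + 190 + 17 = 224 mm.


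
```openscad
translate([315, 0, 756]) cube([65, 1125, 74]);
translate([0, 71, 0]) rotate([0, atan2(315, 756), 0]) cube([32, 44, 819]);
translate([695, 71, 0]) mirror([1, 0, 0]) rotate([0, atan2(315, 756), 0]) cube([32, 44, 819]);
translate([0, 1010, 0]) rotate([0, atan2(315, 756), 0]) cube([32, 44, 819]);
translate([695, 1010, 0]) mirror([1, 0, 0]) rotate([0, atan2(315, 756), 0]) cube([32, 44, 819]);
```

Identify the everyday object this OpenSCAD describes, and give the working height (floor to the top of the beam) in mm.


A sawhorse. The overall height is 830 mm.

A beam across two mirrored pairs of raked legs — a sawhorse. The beam's underside is at z = 756 (matching the legs' vertical rise in atan2(315, 756)) and the beam is 74 mm tall, so its top is at 756 + 74 = 830 mm. The raked legs top out at the beam's underside, so that is the highest point.


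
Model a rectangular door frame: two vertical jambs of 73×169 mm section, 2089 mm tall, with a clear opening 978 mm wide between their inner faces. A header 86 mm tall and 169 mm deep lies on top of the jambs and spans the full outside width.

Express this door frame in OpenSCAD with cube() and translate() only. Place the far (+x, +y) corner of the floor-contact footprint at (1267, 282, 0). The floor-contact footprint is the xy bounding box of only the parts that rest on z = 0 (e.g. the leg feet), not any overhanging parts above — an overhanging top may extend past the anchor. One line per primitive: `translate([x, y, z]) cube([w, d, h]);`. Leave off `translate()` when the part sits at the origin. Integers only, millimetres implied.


translate([143, 113, 0]) cube([73, 169, 2089]);
translate([1194, 113, 0]) cube([73, 169, 2089]);
translate([143, 113, 2089]) cube([1124, 169, 86]);


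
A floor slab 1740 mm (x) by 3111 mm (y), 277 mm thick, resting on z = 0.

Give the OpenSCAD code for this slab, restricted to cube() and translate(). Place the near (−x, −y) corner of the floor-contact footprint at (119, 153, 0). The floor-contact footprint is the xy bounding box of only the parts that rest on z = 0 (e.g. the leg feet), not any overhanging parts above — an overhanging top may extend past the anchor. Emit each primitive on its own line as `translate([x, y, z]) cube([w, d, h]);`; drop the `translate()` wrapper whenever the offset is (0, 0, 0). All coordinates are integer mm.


translate([119, 153, 0]) cube([1740, 3111, 277]);


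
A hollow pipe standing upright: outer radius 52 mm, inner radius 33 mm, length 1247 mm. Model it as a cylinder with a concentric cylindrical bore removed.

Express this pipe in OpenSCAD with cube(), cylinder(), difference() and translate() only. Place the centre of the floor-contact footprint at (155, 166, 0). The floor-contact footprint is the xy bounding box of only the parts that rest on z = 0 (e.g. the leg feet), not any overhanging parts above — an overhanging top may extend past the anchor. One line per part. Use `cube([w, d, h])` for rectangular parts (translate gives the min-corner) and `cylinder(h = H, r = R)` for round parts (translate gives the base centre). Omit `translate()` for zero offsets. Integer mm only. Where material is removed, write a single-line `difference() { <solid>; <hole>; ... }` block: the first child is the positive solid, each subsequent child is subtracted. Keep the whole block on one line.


difference() { translate([155, 166, 0]) cylinder(h = 1247, r = 52); translate([155, 166, 0]) cylinder(h = 1247, r = 33); }


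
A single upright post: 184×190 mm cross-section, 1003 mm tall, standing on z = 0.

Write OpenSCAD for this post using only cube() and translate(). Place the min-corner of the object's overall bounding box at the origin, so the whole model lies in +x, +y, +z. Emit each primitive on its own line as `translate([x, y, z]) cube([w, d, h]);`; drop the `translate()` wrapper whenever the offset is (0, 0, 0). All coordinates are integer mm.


cube([184, 190, 1003]);


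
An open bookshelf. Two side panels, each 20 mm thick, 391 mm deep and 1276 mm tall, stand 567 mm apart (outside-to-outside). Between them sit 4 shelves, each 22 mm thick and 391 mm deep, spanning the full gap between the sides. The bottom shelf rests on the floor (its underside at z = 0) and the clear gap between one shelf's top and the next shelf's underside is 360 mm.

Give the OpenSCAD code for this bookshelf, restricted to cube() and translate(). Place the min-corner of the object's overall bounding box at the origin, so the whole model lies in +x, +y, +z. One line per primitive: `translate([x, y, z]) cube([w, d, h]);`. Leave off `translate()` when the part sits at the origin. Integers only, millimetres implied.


cube([20, 391, 1276]);
translate([547, 0, 0]) cube([20, 391, 1276]);
translate([20, 0, 0]) cube([527, 391, 22]);
translate([20, 0, 382]) cube([527, 391, 22]);
translate([20, 0, 764]) cube([527, 391, 22]);
translate([20, 0, 1146]) cube([527, 391, 22]);


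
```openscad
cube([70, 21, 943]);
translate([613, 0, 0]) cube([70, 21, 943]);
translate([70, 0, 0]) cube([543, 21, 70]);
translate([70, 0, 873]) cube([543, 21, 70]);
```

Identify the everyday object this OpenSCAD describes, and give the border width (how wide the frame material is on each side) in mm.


A picture frame. The border width is 70 mm.

Four thin pieces enclosing a rectangular opening — a picture frame. The two full-height stiles are 943 mm tall; the top rail sits at z = 873 and is 70 mm tall, so the border above the opening is 943 − 873 = 70 mm, matching the stile x-width.


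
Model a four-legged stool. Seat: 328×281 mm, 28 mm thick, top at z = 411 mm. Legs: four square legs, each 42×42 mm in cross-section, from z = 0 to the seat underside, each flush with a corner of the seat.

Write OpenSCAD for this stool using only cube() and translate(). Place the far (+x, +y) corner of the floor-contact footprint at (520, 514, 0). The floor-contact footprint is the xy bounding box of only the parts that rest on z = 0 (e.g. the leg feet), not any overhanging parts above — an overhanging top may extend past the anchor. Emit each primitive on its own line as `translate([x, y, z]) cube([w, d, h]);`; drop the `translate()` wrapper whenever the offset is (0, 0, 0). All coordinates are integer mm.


translate([192, 233, 383]) cube([328, 281, 28]);
translate([192, 233, 0]) cube([42, 42, 383]);
translate([478, 233, 0]) cube([42, 42, 383]);
translate([192, 472, 0]) cube([42, 42, 383]);
translate([478, 472, 0]) cube([42, 42, 383]);


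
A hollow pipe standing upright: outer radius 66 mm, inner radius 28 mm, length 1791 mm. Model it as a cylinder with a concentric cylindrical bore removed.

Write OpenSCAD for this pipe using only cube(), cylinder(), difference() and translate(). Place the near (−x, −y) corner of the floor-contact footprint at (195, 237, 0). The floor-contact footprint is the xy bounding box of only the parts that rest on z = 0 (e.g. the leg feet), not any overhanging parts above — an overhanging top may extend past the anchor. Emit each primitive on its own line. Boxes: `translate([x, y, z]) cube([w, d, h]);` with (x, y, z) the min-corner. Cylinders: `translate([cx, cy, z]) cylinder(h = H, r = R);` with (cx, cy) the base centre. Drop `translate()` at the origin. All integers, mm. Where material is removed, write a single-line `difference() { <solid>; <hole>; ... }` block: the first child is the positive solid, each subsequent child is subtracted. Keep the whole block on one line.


difference() { translate([261, 303, 0]) cylinder(h = 1791, r = 66); translate([261, 303, 0]) cylinder(h = 1791, r = 28); }


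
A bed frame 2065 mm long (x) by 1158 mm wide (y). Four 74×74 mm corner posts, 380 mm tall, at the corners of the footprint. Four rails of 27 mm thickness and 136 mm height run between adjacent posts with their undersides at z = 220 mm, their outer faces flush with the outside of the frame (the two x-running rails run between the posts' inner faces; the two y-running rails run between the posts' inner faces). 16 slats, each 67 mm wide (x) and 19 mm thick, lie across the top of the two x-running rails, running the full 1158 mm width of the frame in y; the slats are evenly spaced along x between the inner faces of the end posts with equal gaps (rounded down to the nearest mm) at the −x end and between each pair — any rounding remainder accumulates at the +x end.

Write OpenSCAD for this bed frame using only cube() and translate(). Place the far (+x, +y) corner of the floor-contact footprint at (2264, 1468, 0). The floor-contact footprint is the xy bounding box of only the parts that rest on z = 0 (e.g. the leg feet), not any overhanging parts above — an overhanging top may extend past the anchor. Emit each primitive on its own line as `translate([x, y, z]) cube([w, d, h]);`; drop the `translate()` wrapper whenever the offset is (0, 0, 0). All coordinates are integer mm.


translate([199, 310, 0]) cube([74, 74, 380]);
translate([199, 1394, 0]) cube([74, 74, 380]);
translate([2190, 310, 0]) cube([74, 74, 380]);
translate([2190, 1394, 0]) cube([74, 74, 380]);
translate([273, 310, 220]) cube([1917, 27, 136]);
translate([273, 1441, 220]) cube([1917, 27, 136]);
translate([199, 384, 220]) cube([27, 1010, 136]);
translate([2237, 384, 220]) cube([27, 1010, 136]);
translate([322, 310, 356]) cube([67, 1158, 19]);
translate([438, 310, 356]) cube([67, 1158, 19]);
translate([554, 310, 356]) cube([67, 1158, 19]);
translate([670, 310, 356]) cube([67, 1158, 19]);
translate([786, 310, 356]) cube([67, 1158, 19]);
translate([902, 310, 356]) cube([67, 1158, 19]);
translate([1018, 310, 356]) cube([67, 1158, 19]);
translate([1134, 310, 356]) cube([67, 1158, 19]);
translate([1250, 310, 356]) cube([67, 1158, 19]);
translate([1366, 310, 356]) cube([67, 1158, 19]);
translate([1482, 310, 356]) cube([67, 1158, 19]);
translate([1598, 310, 356]) cube([67, 1158, 19]);
translate([1714, 310, 356]) cube([67, 1158, 19]);
translate([1830, 310, 356]) cube([67, 1158, 19]);
translate([1946, 310, 356]) cube([67, 1158, 19]);
translate([2062, 310, 356]) cube([67, 1158, 19]);
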